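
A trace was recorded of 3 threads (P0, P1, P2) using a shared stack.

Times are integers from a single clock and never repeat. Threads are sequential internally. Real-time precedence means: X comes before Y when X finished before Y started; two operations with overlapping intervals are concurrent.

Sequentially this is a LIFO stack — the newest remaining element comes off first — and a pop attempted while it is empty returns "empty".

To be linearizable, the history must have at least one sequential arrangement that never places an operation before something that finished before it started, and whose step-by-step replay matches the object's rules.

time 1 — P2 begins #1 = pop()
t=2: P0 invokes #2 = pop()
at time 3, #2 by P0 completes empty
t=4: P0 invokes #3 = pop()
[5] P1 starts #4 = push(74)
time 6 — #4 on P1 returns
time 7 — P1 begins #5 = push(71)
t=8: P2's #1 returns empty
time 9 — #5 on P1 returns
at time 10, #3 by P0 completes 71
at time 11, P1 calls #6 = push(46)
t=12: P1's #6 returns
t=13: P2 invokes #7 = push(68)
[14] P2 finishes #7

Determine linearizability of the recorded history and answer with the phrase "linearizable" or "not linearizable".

linearizable

witness order: #1, #2, #4, #5, #3, #6, #7
1. #1 pop() → empty, leaving stack <>
2. #2 pop() → empty, leaving stack <>
3. #4 push(74), leaving stack <74>
4. #5 push(71), leaving stack <74,71>
5. #3 pop() → 71, leaving stack <74>
6. #6 push(46), leaving stack <74,46>
7. #7 push(68), leaving stack <74,46,68>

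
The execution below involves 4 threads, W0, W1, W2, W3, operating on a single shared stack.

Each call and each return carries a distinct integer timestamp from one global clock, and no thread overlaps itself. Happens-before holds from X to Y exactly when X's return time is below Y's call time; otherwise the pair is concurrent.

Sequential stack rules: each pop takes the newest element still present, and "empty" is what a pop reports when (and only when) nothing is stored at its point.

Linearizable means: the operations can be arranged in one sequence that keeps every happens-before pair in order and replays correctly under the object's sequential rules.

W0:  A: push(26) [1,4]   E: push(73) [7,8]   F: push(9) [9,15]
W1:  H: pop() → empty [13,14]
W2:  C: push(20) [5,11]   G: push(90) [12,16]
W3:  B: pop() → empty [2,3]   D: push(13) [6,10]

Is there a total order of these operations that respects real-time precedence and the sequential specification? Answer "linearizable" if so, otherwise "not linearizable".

prefix check: 1..13 passes, 1..14 fails once H's time-14 response joins
all 12 real-time-respecting orders fail — 6 completed stack operations, no legal replay
completion choices over the 2 pending operations (F, G) were checked; none helps
sample order A, B, C, D, E, H (pending dropped) stalls at step 2 — B pop() → empty has no legal effect
sample order A, B, C, E, D, H (pending dropped) stalls at step 2 — B pop() → empty has no legal effect

not linearizable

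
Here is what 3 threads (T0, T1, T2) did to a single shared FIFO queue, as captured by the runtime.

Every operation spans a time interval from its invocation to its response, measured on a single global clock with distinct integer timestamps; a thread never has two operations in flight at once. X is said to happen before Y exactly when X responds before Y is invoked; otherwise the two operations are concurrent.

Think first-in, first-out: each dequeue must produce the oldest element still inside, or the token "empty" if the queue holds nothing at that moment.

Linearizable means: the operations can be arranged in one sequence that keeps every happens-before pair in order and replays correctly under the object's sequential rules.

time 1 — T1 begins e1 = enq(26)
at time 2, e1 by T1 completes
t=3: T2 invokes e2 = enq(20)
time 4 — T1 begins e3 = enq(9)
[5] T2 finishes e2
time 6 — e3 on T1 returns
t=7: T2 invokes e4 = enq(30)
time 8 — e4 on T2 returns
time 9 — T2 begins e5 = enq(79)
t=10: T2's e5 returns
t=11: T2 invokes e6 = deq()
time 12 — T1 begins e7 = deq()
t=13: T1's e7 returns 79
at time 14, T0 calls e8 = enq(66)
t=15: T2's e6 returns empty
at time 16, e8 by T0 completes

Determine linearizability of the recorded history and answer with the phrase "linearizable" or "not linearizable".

through event 12 a valid linearization exists; event 13 (e7 responding at time 13) ends that
every one of the 2 real-time-consistent orders over 6 completed FIFO queue ops fails the sequential spec
completion choices over the 1 pending operation (e6) were checked; none helps
e.g. e1, e2, e3, e4, e5, e7 (pending dropped): illegal at step 6, since e7 deq() → 79 cannot apply there
e.g. e1, e3, e2, e4, e5, e7 (pending dropped): illegal at step 6, since e7 deq() → 79 cannot apply there

not linearizable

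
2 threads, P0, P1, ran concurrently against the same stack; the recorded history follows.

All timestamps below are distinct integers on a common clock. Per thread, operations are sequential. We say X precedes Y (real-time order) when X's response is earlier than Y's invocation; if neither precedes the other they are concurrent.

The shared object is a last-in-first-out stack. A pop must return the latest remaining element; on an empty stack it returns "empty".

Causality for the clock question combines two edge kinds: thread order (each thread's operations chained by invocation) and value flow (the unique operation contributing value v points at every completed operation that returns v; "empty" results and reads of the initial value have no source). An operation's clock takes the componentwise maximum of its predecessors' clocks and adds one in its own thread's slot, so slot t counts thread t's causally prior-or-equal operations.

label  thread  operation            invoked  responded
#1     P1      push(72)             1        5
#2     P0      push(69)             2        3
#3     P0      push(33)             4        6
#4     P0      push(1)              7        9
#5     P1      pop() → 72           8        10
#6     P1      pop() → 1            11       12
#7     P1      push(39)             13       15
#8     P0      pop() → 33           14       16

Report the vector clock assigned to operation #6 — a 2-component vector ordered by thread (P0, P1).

(3, 3)

root op #1, invoked 1: fresh clock plus P1's own tick → (0, 1)
root op #2, invoked 2: fresh clock plus P0's own tick → (1, 0)
from VC(#1)=(0, 1), #5 (invoked 8) maxes components and bumps P1 → (0, 2)
from VC(#2)=(1, 0), #3 (invoked 4) maxes components and bumps P0 → (2, 0)
from VC(#3)=(2, 0), #4 (invoked 7) maxes components and bumps P0 → (3, 0)
from VC(#3)=(2, 0), VC(#4)=(3, 0), #8 (invoked 14) maxes components and bumps P0 → (4, 0)
from VC(#4)=(3, 0), VC(#5)=(0, 2), #6 (invoked 11) maxes components and bumps P1 → (3, 3)
from VC(#6)=(3, 3), #7 (invoked 13) maxes components and bumps P1 → (3, 4)
target: VC(#6) = (3, 3)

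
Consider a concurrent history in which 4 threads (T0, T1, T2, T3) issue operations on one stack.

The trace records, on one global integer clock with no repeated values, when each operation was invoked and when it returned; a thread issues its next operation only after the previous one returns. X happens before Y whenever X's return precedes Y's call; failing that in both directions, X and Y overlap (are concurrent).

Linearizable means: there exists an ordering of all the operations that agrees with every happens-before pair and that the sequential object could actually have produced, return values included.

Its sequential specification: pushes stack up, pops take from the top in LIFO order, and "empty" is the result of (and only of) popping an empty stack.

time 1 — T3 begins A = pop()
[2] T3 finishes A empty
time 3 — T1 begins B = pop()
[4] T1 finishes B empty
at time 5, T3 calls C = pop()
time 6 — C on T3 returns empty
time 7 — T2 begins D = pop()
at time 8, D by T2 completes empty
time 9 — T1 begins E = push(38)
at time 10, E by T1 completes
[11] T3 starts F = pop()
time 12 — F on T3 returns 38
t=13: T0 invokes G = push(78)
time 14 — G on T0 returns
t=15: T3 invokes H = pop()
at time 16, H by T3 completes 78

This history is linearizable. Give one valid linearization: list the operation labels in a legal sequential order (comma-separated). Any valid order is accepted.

1. A pop() → empty, leaving stack <>
2. B pop() → empty, leaving stack <>
3. C pop() → empty, leaving stack <>
4. D pop() → empty, leaving stack <>
5. E push(38), leaving stack <38>
6. F pop() → 38, leaving stack <>
7. G push(78), leaving stack <78>
8. H pop() → 78, leaving stack <>

A, B, C, D, E, F, G, H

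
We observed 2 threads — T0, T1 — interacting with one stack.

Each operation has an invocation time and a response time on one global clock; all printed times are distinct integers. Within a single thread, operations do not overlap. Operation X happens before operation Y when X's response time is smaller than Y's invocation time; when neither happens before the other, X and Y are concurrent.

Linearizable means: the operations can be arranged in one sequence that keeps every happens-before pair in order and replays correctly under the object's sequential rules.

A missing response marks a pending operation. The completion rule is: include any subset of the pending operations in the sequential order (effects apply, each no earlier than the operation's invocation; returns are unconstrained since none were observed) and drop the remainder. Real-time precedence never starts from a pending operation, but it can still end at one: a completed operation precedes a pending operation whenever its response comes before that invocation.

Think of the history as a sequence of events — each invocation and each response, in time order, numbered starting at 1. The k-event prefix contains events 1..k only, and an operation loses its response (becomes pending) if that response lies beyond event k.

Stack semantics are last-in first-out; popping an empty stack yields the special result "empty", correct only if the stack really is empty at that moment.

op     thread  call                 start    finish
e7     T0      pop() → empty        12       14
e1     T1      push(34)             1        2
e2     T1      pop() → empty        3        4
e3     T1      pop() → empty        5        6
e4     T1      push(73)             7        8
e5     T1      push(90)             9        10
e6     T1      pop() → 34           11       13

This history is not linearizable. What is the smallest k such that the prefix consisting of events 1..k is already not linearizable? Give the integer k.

4

events 1..3 are linearizable; a witness order is e1:
1. e1 push(34), leaving stack <34>
include event 4 — e2 responding at 4 — and every candidate order breaks
one such order, e1, e2, breaks at step 2 where e2 pop() → empty is illegal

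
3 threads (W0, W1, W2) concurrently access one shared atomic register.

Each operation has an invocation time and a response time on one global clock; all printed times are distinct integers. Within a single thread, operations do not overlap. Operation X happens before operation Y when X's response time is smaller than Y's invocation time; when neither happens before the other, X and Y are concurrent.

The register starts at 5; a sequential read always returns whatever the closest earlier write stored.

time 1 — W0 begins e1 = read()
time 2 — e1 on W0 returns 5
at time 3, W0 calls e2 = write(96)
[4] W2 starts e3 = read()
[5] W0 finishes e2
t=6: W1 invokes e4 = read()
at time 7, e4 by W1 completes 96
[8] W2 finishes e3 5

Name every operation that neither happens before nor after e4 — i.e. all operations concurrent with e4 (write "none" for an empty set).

concurrent with e4 ([6,7]): every op whose interval crosses 6..7
e1 [1,2]: before
e2 [3,5]: before
e3 [4,8]: concurrent

e3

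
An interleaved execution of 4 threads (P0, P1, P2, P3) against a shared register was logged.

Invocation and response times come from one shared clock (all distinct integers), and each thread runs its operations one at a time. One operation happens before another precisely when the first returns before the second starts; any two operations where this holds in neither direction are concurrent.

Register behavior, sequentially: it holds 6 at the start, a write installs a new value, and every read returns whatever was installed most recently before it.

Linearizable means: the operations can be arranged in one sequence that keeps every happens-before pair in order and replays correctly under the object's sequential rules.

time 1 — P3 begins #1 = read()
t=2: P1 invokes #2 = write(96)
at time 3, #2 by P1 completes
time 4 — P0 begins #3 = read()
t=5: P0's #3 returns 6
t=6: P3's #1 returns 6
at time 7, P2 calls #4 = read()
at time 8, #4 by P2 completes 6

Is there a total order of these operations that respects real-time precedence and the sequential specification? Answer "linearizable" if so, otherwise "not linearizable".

the violation lands at event 5, #3's response at time 5: events 1..4 linearize, events 1..5 do not
the completed operations (2 total) allow one real-time order; the register replay rejects it
no completion choice of the 1 pending operation (#1) rescues it — every subset was tried
sample order #2, #3 (pending dropped) stalls at step 2 — #3 read() → 6 has no legal effect

not linearizable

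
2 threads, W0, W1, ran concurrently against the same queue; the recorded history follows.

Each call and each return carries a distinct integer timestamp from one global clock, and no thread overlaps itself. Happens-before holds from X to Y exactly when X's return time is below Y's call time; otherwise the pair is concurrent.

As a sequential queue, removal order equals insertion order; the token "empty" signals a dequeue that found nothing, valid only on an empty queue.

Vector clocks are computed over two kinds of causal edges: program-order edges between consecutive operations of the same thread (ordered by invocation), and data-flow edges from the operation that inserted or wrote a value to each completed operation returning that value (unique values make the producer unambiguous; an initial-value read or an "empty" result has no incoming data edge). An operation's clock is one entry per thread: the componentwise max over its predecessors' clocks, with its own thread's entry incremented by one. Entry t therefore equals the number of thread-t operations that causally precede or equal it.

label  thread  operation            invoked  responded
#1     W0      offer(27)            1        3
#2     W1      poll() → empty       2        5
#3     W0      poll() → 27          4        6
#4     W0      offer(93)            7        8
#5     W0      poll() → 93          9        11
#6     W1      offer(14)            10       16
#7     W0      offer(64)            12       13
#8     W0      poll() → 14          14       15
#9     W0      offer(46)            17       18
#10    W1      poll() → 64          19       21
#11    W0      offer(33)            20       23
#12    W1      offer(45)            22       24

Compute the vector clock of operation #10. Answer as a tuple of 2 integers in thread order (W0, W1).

(5, 3)

invoked at 2, #2 has no predecessors; its own W1 bump gives (0, 1)
invoked at 1, #1 has no predecessors; its own W0 bump gives (1, 0)
merge at #6 (invoked 10): VC(#2)=(0, 1), own-thread bump on W1 → (0, 2)
merge at #3 (invoked 4): VC(#1)=(1, 0), own-thread bump on W0 → (2, 0)
merge at #4 (invoked 7): VC(#3)=(2, 0), own-thread bump on W0 → (3, 0)
merge at #5 (invoked 9): VC(#4)=(3, 0), own-thread bump on W0 → (4, 0)
merge at #7 (invoked 12): VC(#5)=(4, 0), own-thread bump on W0 → (5, 0)
merge at #10 (invoked 19): VC(#6)=(0, 2), VC(#7)=(5, 0), own-thread bump on W1 → (5, 3)
merge at #8 (invoked 14): VC(#6)=(0, 2), VC(#7)=(5, 0), own-thread bump on W0 → (6, 2)
merge at #12 (invoked 22): VC(#10)=(5, 3), own-thread bump on W1 → (5, 4)
merge at #9 (invoked 17): VC(#8)=(6, 2), own-thread bump on W0 → (7, 2)
merge at #11 (invoked 20): VC(#9)=(7, 2), own-thread bump on W0 → (8, 2)
target: VC(#10) = (5, 3)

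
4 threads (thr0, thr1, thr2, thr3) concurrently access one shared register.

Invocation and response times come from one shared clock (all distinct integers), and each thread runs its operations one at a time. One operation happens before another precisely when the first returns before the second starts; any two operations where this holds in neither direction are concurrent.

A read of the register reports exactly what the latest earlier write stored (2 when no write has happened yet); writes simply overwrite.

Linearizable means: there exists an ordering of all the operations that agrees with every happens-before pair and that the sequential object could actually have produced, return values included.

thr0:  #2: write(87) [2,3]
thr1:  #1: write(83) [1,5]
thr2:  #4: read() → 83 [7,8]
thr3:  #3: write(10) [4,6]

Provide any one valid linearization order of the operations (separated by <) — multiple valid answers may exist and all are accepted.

after step 1 (#2 write(87)): value 87
after step 2 (#3 write(10)): value 10
after step 3 (#1 write(83)): value 83
after step 4 (#4 read() → 83): value 83

#2 < #3 < #1 < #4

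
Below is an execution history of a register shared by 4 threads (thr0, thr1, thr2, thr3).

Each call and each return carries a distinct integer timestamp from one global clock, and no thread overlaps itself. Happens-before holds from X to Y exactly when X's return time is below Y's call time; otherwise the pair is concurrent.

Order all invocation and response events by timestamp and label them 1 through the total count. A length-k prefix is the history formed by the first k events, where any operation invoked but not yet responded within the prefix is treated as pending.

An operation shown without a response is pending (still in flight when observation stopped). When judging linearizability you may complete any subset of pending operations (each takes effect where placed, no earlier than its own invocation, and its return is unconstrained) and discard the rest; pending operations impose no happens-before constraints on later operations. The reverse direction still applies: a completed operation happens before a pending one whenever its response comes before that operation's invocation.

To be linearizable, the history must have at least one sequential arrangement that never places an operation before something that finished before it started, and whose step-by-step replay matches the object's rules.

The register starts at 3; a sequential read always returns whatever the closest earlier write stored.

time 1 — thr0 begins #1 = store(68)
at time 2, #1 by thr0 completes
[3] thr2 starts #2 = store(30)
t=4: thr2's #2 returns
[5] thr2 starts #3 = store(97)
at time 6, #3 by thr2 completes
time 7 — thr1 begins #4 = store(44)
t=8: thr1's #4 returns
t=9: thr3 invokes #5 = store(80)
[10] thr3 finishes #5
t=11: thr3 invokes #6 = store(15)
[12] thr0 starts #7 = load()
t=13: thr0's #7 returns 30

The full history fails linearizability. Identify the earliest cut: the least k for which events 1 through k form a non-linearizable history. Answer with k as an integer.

events 1..12 are still linearizable — one witness is #1, #2, #3, #4, #5:
step 1: #1 store(68) — value 68
step 2: #2 store(30) — value 30
step 3: #3 store(97) — value 97
step 4: #4 store(44) — value 44
step 5: #5 store(80) — value 80
adding event 13 (#7 responds at 13) leaves no legal real-time order
no completion choice of the 1 pending operation (#6) rescues it — every subset was tried
e.g. #1, #2, #3, #4, #5, #7 (pending dropped): illegal at step 6, since #7 load() → 30 cannot apply there

13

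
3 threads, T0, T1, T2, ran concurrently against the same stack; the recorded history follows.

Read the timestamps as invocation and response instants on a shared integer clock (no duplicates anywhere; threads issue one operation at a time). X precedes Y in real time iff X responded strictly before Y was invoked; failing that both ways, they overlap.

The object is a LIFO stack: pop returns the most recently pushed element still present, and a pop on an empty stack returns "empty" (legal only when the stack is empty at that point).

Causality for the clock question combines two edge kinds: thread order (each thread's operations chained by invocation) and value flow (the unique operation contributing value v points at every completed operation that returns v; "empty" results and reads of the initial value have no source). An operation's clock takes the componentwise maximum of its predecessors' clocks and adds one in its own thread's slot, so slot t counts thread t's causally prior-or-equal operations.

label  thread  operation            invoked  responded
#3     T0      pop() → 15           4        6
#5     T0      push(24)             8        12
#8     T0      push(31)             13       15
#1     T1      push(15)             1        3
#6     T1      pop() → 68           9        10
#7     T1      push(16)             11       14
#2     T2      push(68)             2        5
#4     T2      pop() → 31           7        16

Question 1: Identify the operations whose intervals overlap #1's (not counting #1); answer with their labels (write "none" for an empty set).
Answer: #2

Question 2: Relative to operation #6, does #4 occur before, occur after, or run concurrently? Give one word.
Answer: concurrent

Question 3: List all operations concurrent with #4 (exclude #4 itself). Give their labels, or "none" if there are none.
Answer: #5, #6, #7, #8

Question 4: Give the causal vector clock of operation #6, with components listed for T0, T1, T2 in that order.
Answer: (0, 2, 1)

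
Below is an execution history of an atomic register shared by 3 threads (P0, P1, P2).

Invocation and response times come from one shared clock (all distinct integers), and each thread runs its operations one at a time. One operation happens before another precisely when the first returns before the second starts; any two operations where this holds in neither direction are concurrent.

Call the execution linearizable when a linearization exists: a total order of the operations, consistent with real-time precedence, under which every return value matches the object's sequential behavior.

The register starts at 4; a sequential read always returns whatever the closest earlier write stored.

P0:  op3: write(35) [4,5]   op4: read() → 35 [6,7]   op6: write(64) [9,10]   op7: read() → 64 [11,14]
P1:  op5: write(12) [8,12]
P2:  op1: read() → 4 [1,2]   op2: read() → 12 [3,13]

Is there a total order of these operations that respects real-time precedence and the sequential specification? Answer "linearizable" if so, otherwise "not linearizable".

one valid linearization: op1, op3, op4, op5, op2, op6, op7
1. op1 read() → 4, leaving value 4
2. op3 write(35), leaving value 35
3. op4 read() → 35, leaving value 35
4. op5 write(12), leaving value 12
5. op2 read() → 12, leaving value 12
6. op6 write(64), leaving value 64
7. op7 read() → 64, leaving value 64

linearizable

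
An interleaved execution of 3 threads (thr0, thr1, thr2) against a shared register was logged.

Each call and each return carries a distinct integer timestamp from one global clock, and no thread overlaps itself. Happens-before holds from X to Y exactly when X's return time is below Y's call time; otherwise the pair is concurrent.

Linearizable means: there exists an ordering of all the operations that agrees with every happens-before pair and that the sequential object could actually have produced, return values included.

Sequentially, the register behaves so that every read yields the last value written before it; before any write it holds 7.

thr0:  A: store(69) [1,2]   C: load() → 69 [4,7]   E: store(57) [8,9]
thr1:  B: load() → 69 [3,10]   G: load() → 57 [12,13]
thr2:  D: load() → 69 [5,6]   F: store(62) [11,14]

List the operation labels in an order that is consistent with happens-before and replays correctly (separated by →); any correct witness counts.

A → B → C → D → E → G → F

1. A store(69), leaving value 69
2. B load() → 69, leaving value 69
3. C load() → 69, leaving value 69
4. D load() → 69, leaving value 69
5. E store(57), leaving value 57
6. G load() → 57, leaving value 57
7. F store(62), leaving value 62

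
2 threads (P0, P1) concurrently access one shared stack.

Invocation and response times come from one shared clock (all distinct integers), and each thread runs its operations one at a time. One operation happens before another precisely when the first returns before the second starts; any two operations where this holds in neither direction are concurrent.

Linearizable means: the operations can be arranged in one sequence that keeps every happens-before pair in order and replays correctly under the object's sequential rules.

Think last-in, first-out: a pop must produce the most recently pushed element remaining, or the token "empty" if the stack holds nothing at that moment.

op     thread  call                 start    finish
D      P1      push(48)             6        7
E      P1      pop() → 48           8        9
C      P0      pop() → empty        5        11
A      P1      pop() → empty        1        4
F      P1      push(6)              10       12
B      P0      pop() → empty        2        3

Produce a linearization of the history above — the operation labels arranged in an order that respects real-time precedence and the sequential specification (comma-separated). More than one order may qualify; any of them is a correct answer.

step 1: A pop() → empty — stack <>
step 2: B pop() → empty — stack <>
step 3: C pop() → empty — stack <>
step 4: D push(48) — stack <48>
step 5: E pop() → 48 — stack <>
step 6: F push(6) — stack <6>

A, B, C, D, E, F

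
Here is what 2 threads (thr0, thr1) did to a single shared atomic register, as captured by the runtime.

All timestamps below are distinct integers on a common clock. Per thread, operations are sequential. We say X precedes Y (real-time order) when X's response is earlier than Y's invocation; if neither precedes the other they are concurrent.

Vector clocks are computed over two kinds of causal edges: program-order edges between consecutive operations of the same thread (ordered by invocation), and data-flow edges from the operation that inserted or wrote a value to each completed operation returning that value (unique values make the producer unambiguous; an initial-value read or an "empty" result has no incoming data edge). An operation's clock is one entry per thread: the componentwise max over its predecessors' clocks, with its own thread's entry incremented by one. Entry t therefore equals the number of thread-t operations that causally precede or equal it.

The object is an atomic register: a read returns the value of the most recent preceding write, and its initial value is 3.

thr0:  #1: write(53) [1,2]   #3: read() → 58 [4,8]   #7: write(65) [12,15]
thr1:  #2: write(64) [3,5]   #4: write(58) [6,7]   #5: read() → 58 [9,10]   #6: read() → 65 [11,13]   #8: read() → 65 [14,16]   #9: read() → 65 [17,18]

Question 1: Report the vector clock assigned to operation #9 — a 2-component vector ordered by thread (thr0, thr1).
Answer: (3, 6)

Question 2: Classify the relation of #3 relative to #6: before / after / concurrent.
Answer: before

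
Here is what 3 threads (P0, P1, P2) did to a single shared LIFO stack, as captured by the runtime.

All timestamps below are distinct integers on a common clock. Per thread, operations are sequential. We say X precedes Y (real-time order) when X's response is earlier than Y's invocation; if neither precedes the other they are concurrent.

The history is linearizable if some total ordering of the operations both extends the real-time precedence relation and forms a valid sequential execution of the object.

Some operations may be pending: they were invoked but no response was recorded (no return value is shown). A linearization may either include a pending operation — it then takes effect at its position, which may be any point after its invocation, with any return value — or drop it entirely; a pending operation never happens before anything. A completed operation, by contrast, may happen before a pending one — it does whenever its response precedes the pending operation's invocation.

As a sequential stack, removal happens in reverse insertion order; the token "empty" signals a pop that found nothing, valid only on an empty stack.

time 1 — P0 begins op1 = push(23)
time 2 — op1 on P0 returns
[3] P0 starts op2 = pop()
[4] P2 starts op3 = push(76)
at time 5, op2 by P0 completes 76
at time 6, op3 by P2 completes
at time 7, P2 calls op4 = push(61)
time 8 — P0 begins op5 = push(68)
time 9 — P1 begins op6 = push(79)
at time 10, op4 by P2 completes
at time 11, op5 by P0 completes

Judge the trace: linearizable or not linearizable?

linearizable

a witness: op1, op3, op2, op4, op5
step 1: op1 push(23) — stack <23>
step 2: op3 push(76) — stack <23,76>
step 3: op2 pop() → 76 — stack <23>
step 4: op4 push(61) — stack <23,61>
step 5: op5 push(68) — stack <23,61,68>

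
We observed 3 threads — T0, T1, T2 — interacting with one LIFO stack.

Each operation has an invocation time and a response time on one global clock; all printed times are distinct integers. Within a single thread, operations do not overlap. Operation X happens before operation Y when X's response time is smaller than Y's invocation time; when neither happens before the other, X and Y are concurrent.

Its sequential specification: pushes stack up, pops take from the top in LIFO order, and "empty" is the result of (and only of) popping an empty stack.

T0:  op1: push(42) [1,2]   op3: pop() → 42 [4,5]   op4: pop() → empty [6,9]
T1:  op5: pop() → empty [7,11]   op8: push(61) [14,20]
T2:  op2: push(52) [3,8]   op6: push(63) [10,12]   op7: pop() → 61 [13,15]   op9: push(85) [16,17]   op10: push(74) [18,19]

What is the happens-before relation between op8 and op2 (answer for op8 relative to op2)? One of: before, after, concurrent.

op8 spans [14,20], op2 spans [3,8]
resp(op2)=8 < inv(op8)=14

after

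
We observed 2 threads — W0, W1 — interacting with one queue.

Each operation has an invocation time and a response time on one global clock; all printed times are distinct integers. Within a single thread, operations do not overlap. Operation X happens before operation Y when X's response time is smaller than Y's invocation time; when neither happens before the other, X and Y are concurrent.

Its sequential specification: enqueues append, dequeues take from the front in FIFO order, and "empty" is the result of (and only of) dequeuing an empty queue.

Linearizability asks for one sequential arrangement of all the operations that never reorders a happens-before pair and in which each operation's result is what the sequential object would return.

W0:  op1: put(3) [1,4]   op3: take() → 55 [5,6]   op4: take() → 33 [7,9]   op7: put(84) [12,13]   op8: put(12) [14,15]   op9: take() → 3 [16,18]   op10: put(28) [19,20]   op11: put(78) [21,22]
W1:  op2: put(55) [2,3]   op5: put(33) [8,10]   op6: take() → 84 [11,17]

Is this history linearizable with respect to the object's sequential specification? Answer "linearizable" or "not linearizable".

cut after 8 events: linearizable; cut after 9 events (op4 responds, time 9): not linearizable
checked exhaustively: 2 real-time-consistent orders of 4 completed operations, zero legal queue replays
no completion choice of the 1 pending operation (op5) rescues it — every subset was tried
sample order op1, op2, op3, op4 (pending dropped) stalls at step 3 — op3 take() → 55 has no legal effect
sample order op2, op1, op3, op4 (pending dropped) stalls at step 4 — op4 take() → 33 has no legal effect

not linearizable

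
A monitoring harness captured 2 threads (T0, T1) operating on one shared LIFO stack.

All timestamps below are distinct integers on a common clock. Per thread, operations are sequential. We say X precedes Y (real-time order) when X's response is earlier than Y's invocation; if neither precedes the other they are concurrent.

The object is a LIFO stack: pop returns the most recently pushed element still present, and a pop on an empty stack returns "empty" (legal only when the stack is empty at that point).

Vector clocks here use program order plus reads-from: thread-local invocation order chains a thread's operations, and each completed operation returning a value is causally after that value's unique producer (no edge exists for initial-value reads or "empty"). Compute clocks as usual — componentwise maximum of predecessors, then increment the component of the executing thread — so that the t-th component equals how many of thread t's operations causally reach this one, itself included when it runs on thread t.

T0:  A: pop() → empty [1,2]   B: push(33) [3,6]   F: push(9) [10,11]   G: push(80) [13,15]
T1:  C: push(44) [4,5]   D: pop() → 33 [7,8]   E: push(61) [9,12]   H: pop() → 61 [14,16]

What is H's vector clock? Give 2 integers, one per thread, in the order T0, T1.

(2, 4)

C (invocation 4): nothing precedes it; T1's component alone gives (0, 1)
A (invocation 1): nothing precedes it; T0's component alone gives (1, 0)
VC(B, invoked at 3): max of VC(A)=(1, 0), then +1 on thread T0 → (2, 0)
VC(F, invoked at 10): max of VC(B)=(2, 0), then +1 on thread T0 → (3, 0)
VC(D, invoked at 7): max of VC(B)=(2, 0), VC(C)=(0, 1), then +1 on thread T1 → (2, 2)
VC(G, invoked at 13): max of VC(F)=(3, 0), then +1 on thread T0 → (4, 0)
VC(E, invoked at 9): max of VC(D)=(2, 2), then +1 on thread T1 → (2, 3)
VC(H, invoked at 14): max of VC(E)=(2, 3), then +1 on thread T1 → (2, 4)
target: VC(H) = (2, 4)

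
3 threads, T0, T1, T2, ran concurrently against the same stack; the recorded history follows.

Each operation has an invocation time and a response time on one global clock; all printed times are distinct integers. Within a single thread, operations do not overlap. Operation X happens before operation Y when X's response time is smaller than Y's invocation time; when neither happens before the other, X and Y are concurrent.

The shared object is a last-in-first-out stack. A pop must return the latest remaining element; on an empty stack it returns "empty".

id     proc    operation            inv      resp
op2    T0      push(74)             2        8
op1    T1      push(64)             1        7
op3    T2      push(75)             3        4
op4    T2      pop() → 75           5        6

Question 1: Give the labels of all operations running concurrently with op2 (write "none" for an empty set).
op1, op3, op4

overlap test against op2 [2,8]: concurrent iff the interval meets 2..8
op1 [1,7]: concurrent
op3 [3,4]: concurrent
op4 [5,6]: concurrent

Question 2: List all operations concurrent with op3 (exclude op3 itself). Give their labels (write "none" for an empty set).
op1, op2

concurrent with op3 ([3,4]): every op whose interval crosses 3..4
op1 [1,7]: concurrent
op2 [2,8]: concurrent
op4 [5,6]: after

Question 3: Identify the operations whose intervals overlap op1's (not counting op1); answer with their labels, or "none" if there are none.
op2, op3, op4

op1 spans [1,7]; an op avoiding the whole window 1..7 is ordered, any other is concurrent
op2 [2,8]: concurrent
op3 [3,4]: concurrent
op4 [5,6]: concurrent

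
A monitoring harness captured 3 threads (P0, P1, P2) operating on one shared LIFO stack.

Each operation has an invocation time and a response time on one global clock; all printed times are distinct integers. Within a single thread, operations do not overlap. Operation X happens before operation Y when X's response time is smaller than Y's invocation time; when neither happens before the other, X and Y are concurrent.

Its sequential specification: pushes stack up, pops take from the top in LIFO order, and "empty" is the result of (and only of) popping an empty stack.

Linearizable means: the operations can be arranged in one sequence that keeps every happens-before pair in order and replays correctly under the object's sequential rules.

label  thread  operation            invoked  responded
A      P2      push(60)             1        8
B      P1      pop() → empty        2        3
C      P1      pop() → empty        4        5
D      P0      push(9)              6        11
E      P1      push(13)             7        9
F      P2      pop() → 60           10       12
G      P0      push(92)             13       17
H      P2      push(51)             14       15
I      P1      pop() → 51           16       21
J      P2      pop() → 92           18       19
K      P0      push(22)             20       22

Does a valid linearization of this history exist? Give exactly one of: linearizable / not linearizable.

linearizable

witness order: B, C, D, E, A, F, G, H, I, J, K
1. B pop() → empty, leaving stack <>
2. C pop() → empty, leaving stack <>
3. D push(9), leaving stack <9>
4. E push(13), leaving stack <9,13>
5. A push(60), leaving stack <9,13,60>
6. F pop() → 60, leaving stack <9,13>
7. G push(92), leaving stack <9,13,92>
8. H push(51), leaving stack <9,13,92,51>
9. I pop() → 51, leaving stack <9,13,92>
10. J pop() → 92, leaving stack <9,13>
11. K push(22), leaving stack <9,13,22>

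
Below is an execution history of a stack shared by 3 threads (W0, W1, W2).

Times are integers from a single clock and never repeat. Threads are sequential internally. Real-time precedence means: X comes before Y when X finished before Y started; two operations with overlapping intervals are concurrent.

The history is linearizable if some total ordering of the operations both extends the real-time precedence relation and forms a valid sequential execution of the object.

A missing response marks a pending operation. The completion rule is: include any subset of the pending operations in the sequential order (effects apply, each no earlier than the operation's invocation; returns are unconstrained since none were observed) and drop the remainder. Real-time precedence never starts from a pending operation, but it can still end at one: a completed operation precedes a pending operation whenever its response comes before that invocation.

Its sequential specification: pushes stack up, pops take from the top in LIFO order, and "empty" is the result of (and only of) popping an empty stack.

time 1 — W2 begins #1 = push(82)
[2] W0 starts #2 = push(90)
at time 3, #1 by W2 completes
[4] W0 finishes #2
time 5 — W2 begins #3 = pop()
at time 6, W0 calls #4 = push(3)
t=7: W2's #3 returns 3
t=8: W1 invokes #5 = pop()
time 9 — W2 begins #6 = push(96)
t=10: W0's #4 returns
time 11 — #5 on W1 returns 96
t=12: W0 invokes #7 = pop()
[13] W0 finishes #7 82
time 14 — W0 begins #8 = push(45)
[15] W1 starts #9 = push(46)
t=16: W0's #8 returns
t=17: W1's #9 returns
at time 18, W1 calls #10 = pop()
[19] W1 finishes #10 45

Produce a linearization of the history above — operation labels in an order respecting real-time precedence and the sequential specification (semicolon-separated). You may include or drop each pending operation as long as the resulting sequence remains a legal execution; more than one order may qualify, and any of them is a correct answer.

step 1: #2 push(90) — stack <90>
step 2: #1 push(82) — stack <90,82>
step 3: #4 push(3) — stack <90,82,3>
step 4: #3 pop() → 3 — stack <90,82>
step 5: #6 push(96) (pending, included) — stack <90,82,96>
step 6: #5 pop() → 96 — stack <90,82>
step 7: #7 pop() → 82 — stack <90>
step 8: #9 push(46) — stack <90,46>
step 9: #8 push(45) — stack <90,46,45>
step 10: #10 pop() → 45 — stack <90,46>

#2; #1; #4; #3; #6; #5; #7; #9; #8; #10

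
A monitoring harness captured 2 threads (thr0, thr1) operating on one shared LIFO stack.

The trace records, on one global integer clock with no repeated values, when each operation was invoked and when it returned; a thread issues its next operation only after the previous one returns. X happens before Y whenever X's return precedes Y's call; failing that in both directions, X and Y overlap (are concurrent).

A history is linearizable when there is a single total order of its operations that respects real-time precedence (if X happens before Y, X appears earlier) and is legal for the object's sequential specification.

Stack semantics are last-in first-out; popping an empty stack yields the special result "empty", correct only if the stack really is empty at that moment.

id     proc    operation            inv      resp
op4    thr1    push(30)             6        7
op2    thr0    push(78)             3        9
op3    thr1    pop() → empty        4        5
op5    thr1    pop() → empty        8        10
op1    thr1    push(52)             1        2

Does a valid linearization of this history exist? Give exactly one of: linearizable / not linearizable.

not linearizable

through event 4 a valid linearization exists; event 5 (op3 responding at time 5) ends that
a single order respects real time; the 2 completed LIFO stack operations fail replay along it
including or dropping the 1 pending operation (op2) in any combination fails
for example op1, op3 (pending dropped) fails at step 2: op3 pop() → empty is not legal there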